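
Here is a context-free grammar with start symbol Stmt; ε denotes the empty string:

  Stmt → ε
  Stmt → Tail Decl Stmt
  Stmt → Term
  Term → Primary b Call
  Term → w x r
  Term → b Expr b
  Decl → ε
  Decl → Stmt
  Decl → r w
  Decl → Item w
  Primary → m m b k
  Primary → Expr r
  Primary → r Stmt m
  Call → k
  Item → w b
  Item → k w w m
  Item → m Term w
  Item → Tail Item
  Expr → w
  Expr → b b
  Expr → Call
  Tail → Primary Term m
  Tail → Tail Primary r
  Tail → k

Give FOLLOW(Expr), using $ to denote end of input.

{ b, r }

In Term → b Expr b: add FIRST(b) = { b }.
In Primary → Expr r: add FIRST(r) = { r }.
Union: FOLLOW(Expr) = { b, r }.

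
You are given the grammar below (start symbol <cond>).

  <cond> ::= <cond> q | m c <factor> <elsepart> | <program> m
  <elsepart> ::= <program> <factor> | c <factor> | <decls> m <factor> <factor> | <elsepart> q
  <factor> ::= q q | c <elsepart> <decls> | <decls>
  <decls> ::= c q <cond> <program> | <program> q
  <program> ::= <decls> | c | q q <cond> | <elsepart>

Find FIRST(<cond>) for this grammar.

{ c, m, q }

From <cond> ::= <cond> q: add FIRST(<cond>) = { c, m, q }.
<cond> ::= m c <factor> <elsepart> contributes {m}.
From <cond> ::= <program> m: add FIRST(<program>) = { c, q }.
Union: FIRST(<cond>) = { c, m, q }.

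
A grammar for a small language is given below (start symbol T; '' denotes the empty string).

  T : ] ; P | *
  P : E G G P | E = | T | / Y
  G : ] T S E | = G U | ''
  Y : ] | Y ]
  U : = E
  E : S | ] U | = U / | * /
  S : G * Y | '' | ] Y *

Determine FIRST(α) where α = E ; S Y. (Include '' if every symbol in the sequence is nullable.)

Add FIRST(E)\{''} = { *, =, ] }; E is nullable, continue.
; is a terminal; add {;} and stop.

{ *, ;, =, ] }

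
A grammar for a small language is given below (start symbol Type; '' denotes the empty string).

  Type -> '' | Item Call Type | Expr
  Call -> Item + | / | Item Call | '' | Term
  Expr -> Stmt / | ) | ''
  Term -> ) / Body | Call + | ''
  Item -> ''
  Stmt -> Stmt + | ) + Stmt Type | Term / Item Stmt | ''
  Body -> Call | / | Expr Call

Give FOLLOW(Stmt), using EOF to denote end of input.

{ ), +, / }

In Expr -> Stmt /: add FIRST(/) = { / }.
In Stmt -> Stmt +: add FIRST(+) = { + }.
In Stmt -> ) + Stmt Type: add FIRST(Type)\{''} = { ), +, / }.
  Since Type is nullable, also add FOLLOW(Stmt) = { ), +, / }.
In Stmt -> Term / Item Stmt: Stmt is at the end, add FOLLOW(Stmt) = { ), +, / }.
Union: FOLLOW(Stmt) = { ), +, / }.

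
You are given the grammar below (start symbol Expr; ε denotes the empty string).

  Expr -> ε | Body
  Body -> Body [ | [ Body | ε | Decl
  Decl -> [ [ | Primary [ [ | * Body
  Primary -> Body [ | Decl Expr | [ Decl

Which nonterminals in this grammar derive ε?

Directly nullable (have an ε-production): Expr, Body.
No other nonterminal has a production whose RHS symbols are all nullable.

{ Body, Expr }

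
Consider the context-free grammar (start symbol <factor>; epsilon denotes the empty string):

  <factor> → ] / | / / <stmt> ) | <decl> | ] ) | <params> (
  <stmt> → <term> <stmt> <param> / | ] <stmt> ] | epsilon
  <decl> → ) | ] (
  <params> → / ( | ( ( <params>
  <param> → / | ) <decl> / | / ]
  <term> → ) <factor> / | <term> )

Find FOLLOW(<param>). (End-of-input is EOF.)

{ / }

In <stmt> → <term> <stmt> <param> /: add FIRST(/) = { / }.
Union: FOLLOW(<param>) = { / }.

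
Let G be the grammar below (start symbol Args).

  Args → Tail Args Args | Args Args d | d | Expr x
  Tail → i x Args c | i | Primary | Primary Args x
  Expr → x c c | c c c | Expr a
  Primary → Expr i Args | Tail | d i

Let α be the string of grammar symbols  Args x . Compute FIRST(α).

Add FIRST(Args) = { c, d, i, x }; Args is not nullable, stop.

{ c, d, i, x }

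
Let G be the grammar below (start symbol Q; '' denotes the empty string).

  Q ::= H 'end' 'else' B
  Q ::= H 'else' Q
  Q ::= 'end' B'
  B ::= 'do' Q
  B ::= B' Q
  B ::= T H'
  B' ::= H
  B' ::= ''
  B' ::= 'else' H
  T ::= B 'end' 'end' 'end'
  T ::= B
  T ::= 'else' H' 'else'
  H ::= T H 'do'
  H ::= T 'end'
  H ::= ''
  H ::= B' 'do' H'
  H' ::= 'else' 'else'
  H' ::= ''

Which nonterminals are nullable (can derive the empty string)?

Directly nullable (have an ''-production): B', H, H'.
No other nonterminal has a production whose RHS symbols are all nullable.

{ B', H, H' }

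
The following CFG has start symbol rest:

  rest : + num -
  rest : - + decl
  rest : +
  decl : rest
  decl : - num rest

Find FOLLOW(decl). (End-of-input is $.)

In rest : - + decl: decl is at the end, add FOLLOW(rest) = { $ }.
Union: FOLLOW(decl) = { $ }.

{ $ }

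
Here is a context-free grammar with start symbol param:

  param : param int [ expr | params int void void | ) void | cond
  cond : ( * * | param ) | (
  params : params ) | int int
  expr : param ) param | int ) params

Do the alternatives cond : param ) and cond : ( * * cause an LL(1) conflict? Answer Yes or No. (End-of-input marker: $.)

Yes

FIRST(param )) = { (, ), int } and FIRST(( * *) = { ( }.
Both contain (, so the two alternatives are not disjoint — LL(1) conflict.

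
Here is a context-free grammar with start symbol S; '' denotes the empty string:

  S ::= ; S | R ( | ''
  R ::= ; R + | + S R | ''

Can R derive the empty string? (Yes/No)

Yes

R has an ''-production, so R ⇒ ''.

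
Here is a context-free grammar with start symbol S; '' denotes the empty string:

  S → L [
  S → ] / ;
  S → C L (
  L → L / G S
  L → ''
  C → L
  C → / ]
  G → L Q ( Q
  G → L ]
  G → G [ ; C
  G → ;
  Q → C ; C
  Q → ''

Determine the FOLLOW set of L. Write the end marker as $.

In S → L [: add FIRST([) = { [ }.
In S → C L (: add FIRST(() = { ( }.
In L → L / G S: add FIRST(/ G S) = { / }.
In C → L: L is at the end, add FOLLOW(C) = { (, /, ;, [, ] }.
In G → L Q ( Q: add FIRST(Q ( Q) = { (, /, ; }.
In G → L ]: add FIRST(]) = { ] }.
Union: FOLLOW(L) = { (, /, ;, [, ] }.

{ (, /, ;, [, ] }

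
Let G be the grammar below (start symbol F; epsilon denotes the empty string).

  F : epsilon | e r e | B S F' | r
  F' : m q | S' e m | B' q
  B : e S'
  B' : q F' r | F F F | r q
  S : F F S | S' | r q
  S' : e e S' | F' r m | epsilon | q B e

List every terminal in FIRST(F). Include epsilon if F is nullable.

F : epsilon contributes epsilon.
F : e r e contributes {e}.
From F : B S F': add FIRST(B) = { e }.
F : r contributes {r}.
Union: FIRST(F) = { e, r, epsilon }.

{ e, r, epsilon }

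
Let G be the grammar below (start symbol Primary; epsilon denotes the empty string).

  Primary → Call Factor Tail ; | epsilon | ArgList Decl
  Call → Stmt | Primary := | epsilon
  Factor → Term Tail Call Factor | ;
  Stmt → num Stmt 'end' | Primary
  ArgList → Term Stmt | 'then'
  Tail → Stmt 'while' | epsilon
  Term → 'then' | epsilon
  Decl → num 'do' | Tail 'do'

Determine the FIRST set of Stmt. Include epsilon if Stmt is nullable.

Stmt → num Stmt 'end' contributes {num}.
From Stmt → Primary: add FIRST(Primary) = { 'do', 'then', 'while', :=, ;, num, epsilon } (including epsilon since Primary is nullable).
Union: FIRST(Stmt) = { 'do', 'then', 'while', :=, ;, num, epsilon }.

{ 'do', 'then', 'while', :=, ;, num, epsilon }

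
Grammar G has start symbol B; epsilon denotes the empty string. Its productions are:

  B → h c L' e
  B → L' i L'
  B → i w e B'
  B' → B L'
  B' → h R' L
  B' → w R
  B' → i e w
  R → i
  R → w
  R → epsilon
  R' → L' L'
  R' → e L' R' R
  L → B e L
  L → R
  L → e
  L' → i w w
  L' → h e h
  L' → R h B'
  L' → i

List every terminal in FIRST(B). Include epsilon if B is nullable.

B → h c L' e contributes {h}.
From B → L' i L': add FIRST(L') = { h, i, w }.
B → i w e B' contributes {i}.
Union: FIRST(B) = { h, i, w }.

{ h, i, w }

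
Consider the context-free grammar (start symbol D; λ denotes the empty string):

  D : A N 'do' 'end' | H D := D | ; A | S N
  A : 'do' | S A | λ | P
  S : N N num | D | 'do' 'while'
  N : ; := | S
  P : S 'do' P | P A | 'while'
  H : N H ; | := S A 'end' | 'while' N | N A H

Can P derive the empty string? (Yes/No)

Nullable nonterminals: A.
No production of P has an RHS whose symbols are all nullable, so P is not nullable.

No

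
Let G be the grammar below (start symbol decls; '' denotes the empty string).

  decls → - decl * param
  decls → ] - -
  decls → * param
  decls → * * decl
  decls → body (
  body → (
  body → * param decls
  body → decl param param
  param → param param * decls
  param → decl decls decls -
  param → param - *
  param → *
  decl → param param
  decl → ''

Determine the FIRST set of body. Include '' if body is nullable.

body → ( contributes {(}.
body → * param decls contributes {*}.
From body → decl param param: decl nullable, take FIRST(decl) ∪ FIRST(param) = { (, *, -, ] }.
Union: FIRST(body) = { (, *, -, ] }.

{ (, *, -, ] }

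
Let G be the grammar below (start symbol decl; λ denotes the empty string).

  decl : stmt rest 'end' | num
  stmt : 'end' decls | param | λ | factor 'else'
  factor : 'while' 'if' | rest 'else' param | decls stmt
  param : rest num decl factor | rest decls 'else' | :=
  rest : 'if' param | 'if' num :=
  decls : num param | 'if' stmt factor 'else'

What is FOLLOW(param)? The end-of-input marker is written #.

{ 'else', 'end', 'if', 'while', :=, num }

In stmt : param: param is at the end, add FOLLOW(stmt) = { 'else', 'end', 'if', 'while', :=, num }.
In factor : rest 'else' param: param is at the end, add FOLLOW(factor) = { 'else', 'end', 'if', 'while', :=, num }.
In rest : 'if' param: param is at the end, add FOLLOW(rest) = { 'else', 'end', 'if', num }.
In decls : num param: param is at the end, add FOLLOW(decls) = { 'else', 'end', 'if', 'while', :=, num }.
Union: FOLLOW(param) = { 'else', 'end', 'if', 'while', :=, num }.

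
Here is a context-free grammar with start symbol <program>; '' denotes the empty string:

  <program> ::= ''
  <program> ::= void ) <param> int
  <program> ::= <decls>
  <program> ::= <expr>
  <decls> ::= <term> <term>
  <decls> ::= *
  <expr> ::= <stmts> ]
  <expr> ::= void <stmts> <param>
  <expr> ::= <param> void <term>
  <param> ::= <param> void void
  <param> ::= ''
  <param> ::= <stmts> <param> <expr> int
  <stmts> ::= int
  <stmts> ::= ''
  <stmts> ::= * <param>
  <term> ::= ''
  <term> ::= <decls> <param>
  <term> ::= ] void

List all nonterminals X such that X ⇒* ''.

{ <decls>, <param>, <program>, <stmts>, <term> }

Directly nullable (have an ''-production): <program>, <param>, <stmts>, <term>.
<decls> ::= <term> <term> with every symbol nullable, so <decls> is nullable.
No other nonterminal has a production whose RHS symbols are all nullable.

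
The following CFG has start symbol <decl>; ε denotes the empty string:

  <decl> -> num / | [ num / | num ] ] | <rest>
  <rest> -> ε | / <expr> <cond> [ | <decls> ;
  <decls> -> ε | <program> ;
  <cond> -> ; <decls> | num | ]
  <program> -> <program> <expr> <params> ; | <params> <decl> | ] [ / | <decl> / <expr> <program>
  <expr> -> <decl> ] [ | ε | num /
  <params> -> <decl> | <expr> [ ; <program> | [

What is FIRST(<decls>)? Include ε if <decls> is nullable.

<decls> -> ε contributes ε.
From <decls> -> <program> ;: <program> nullable, take FIRST(<program>) ∪ {;} = { /, ;, [, ], num }.
Union: FIRST(<decls>) = { /, ;, [, ], num, ε }.

{ /, ;, [, ], num, ε }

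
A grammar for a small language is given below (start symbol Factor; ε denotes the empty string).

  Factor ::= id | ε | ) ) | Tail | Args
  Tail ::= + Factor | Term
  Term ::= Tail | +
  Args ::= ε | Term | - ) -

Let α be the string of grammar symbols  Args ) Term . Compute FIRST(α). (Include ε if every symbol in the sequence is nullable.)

{ ), +, - }

Add FIRST(Args)\{ε} = { +, - }; Args is nullable, continue.
) is a terminal; add {)} and stop.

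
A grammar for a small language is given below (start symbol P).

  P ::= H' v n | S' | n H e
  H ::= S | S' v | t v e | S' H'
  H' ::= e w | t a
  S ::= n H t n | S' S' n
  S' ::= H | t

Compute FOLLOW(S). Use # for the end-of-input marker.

{ #, e, n, t, v }

In H ::= S: S is at the end, add FOLLOW(H) = { #, e, n, t, v }.
Union: FOLLOW(S) = { #, e, n, t, v }.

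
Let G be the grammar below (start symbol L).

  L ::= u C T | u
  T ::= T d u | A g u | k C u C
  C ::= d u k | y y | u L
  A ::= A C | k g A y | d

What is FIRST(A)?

{ d, k }

From A ::= A C: add FIRST(A) = { d, k }.
A ::= k g A y contributes {k}.
A ::= d contributes {d}.
Union: FIRST(A) = { d, k }.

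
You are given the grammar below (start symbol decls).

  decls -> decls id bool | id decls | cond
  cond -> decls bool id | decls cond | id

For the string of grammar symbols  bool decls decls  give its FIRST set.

bool is a terminal; add {bool} and stop.

{ bool }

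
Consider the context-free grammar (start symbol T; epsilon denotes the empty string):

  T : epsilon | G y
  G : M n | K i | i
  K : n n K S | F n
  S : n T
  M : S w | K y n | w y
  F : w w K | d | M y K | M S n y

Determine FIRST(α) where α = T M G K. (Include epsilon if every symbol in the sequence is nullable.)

Add FIRST(T)\{epsilon} = { d, i, n, w }; T is nullable, continue.
Add FIRST(M) = { d, n, w }; M is not nullable, stop.

{ d, i, n, w }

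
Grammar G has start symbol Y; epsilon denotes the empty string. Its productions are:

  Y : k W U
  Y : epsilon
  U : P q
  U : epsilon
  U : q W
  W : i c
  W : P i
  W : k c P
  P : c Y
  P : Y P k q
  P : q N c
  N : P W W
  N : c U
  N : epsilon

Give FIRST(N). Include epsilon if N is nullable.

{ c, k, q, epsilon }

From N : P W W: add FIRST(P) = { c, k, q }.
N : c U contributes {c}.
N : epsilon contributes epsilon.
Union: FIRST(N) = { c, k, q, epsilon }.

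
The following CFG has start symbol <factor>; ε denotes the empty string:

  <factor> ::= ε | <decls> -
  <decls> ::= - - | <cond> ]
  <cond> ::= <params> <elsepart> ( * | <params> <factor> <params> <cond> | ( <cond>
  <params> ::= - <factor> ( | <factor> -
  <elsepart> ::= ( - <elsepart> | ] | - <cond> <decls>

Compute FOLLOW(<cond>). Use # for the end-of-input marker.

In <decls> ::= <cond> ]: add FIRST(]) = { ] }.
In <cond> ::= <params> <factor> <params> <cond>: <cond> is at the end, add FOLLOW(<cond>) = { (, -, ] }.
In <cond> ::= ( <cond>: <cond> is at the end, add FOLLOW(<cond>) = { (, -, ] }.
In <elsepart> ::= - <cond> <decls>: add FIRST(<decls>) = { (, - }.
Union: FOLLOW(<cond>) = { (, -, ] }.

{ (, -, ] }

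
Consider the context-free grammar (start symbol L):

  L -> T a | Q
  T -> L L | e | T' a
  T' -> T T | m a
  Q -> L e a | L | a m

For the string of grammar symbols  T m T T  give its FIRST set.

Add FIRST(T) = { a, e, m }; T is not nullable, stop.

{ a, e, m }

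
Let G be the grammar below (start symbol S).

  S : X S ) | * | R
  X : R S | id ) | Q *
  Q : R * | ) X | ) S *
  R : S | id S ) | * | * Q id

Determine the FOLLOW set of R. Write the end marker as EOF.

In S : R: R is at the end, add FOLLOW(S) = { EOF, ), *, id }.
In X : R S: add FIRST(S) = { ), *, id }.
In Q : R *: add FIRST(*) = { * }.
Union: FOLLOW(R) = { EOF, ), *, id }.

{ EOF, ), *, id }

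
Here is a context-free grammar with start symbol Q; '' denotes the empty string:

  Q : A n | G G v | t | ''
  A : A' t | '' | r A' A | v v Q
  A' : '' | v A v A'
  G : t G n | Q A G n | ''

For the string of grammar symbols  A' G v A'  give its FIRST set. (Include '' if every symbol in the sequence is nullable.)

{ n, r, t, v }

Add FIRST(A')\{''} = { v }; A' is nullable, continue.
Add FIRST(G)\{''} = { n, r, t, v }; G is nullable, continue.
v is a terminal; add {v} and stop.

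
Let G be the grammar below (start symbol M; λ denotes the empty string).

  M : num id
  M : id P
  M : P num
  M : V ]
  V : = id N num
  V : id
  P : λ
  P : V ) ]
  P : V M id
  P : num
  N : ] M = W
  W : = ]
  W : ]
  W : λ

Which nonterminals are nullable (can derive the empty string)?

{ P, W }

Directly nullable (have an λ-production): P, W.
No other nonterminal has a production whose RHS symbols are all nullable.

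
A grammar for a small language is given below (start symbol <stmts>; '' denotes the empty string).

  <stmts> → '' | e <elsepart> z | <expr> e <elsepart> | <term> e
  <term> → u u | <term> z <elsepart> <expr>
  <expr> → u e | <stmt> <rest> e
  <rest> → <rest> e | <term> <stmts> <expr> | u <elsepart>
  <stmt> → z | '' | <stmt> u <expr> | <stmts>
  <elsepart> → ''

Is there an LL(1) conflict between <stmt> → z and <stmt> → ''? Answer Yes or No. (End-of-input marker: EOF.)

No

FIRST(z) = { z } and FIRST('') = { '' }.
The second is nullable but FOLLOW(<stmt>) = { u } is disjoint from FIRST of the first.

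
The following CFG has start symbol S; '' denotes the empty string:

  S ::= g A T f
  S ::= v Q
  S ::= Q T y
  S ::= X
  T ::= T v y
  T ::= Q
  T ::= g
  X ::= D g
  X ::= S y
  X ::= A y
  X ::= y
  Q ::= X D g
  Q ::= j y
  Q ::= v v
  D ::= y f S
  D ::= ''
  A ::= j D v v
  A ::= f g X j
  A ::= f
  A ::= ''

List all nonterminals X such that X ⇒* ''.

Directly nullable (have an ''-production): D, A.
No other nonterminal has a production whose RHS symbols are all nullable.

{ A, D }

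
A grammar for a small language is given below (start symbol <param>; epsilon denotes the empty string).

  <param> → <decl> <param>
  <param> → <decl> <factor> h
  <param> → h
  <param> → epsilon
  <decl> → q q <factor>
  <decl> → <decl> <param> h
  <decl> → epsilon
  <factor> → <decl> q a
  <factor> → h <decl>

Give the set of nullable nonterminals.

Directly nullable (have an epsilon-production): <param>, <decl>.
No other nonterminal has a production whose RHS symbols are all nullable.

{ <decl>, <param> }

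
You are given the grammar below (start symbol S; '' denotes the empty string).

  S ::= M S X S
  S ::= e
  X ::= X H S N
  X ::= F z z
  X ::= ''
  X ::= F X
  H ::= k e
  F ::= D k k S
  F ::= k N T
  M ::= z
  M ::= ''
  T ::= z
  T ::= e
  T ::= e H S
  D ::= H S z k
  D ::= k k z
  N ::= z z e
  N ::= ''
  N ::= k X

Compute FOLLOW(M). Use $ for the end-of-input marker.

In S ::= M S X S: add FIRST(S X S) = { e, z }.
Union: FOLLOW(M) = { e, z }.

{ e, z }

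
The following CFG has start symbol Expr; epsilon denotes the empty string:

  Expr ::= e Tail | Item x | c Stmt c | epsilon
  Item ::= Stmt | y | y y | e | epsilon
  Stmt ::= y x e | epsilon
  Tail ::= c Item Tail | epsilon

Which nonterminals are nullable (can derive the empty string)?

Directly nullable (have an epsilon-production): Expr, Item, Stmt, Tail.

{ Expr, Item, Stmt, Tail }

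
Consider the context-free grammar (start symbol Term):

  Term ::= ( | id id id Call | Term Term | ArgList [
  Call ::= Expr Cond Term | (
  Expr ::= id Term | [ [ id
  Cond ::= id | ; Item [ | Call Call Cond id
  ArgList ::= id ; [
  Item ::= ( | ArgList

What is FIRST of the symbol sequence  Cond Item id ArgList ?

{ (, ;, [, id }

Add FIRST(Cond) = { (, ;, [, id }; Cond is not nullable, stop.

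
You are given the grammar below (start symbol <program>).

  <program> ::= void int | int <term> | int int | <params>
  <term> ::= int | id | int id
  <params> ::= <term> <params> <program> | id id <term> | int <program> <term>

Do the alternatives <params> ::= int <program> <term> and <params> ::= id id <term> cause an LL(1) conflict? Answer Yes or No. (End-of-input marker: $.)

No

FIRST(int <program> <term>) = { int } and FIRST(id id <term>) = { id }.
The FIRST sets are disjoint and neither alternative is nullable — no conflict.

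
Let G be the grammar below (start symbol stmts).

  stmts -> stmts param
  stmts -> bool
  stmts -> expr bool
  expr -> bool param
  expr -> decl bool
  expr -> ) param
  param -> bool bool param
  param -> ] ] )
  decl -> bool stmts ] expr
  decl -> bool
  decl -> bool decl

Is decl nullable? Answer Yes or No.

No

No nonterminal in this grammar is nullable.
No production of decl has an RHS whose symbols are all nullable, so decl is not nullable.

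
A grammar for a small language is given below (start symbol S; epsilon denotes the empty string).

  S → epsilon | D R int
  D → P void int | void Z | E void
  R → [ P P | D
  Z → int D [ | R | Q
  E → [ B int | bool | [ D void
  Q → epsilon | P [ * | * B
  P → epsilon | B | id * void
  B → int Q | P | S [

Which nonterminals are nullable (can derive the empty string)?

Directly nullable (have an epsilon-production): S, Q, P.
B → P with every symbol nullable, so B is nullable.
Z → Q with every symbol nullable, so Z is nullable.
No other nonterminal has a production whose RHS symbols are all nullable.

{ B, P, Q, S, Z }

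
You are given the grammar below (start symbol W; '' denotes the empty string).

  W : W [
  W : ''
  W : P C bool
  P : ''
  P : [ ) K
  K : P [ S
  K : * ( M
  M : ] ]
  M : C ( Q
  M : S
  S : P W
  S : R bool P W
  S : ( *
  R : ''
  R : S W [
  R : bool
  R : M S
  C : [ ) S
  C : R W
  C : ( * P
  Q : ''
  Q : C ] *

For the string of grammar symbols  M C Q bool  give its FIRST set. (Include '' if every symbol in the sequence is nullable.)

Add FIRST(M)\{''} = { (, [, ], bool }; M is nullable, continue.
Add FIRST(C)\{''} = { (, [, ], bool }; C is nullable, continue.
Add FIRST(Q)\{''} = { (, [, ], bool }; Q is nullable, continue.
bool is a terminal; add {bool} and stop.

{ (, [, ], bool }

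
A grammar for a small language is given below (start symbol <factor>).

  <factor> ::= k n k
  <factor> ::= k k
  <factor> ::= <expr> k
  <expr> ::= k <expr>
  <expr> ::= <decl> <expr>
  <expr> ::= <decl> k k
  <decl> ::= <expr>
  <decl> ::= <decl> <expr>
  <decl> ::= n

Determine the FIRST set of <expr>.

{ k, n }

<expr> ::= k <expr> contributes {k}.
From <expr> ::= <decl> <expr>: add FIRST(<decl>) = { k, n }.
From <expr> ::= <decl> k k: add FIRST(<decl>) = { k, n }.
Union: FIRST(<expr>) = { k, n }.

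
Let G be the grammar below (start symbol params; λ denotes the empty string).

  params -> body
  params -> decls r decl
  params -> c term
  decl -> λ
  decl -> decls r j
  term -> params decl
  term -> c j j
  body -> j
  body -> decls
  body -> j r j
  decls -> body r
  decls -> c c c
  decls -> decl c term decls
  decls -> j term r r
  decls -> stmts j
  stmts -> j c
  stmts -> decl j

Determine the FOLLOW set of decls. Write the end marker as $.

{ $, c, j, r }

In params -> decls r decl: add FIRST(r decl) = { r }.
In decl -> decls r j: add FIRST(r j) = { r }.
In body -> decls: decls is at the end, add FOLLOW(body) = { $, c, j, r }.
In decls -> decl c term decls: decls is at the end, add FOLLOW(decls) = { $, c, j, r }.
Union: FOLLOW(decls) = { $, c, j, r }.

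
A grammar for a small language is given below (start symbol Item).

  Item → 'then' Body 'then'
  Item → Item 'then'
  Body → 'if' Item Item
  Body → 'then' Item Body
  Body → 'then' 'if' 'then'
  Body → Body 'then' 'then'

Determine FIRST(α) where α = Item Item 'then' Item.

Add FIRST(Item) = { 'then' }; Item is not nullable, stop.

{ 'then' }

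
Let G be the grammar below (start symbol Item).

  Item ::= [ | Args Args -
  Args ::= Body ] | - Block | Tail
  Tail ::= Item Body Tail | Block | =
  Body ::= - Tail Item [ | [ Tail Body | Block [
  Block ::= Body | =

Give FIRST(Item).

{ -, =, [ }

Item ::= [ contributes {[}.
From Item ::= Args Args -: add FIRST(Args) = { -, =, [ }.
Union: FIRST(Item) = { -, =, [ }.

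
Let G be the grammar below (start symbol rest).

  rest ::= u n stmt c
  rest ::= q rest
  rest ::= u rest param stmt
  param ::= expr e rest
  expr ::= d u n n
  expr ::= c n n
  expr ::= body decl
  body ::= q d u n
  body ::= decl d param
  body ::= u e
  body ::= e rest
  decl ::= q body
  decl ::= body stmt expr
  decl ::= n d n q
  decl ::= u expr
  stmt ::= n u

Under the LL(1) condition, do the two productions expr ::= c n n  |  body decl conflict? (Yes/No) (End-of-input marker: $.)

No

FIRST(c n n) = { c } and FIRST(body decl) = { e, n, q, u }.
The FIRST sets are disjoint and neither alternative is nullable — no conflict.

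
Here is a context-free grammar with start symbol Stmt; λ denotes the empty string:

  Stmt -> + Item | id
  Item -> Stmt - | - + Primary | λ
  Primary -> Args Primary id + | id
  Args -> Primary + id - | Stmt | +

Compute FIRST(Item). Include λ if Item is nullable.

From Item -> Stmt -: add FIRST(Stmt) = { +, id }.
Item -> - + Primary contributes {-}.
Item -> λ contributes λ.
Union: FIRST(Item) = { +, -, id, λ }.

{ +, -, id, λ }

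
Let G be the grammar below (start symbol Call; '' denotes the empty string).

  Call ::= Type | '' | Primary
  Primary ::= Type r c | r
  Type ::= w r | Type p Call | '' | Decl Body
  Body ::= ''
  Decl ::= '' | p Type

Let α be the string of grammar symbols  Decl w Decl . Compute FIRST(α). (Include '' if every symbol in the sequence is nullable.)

Add FIRST(Decl)\{''} = { p }; Decl is nullable, continue.
w is a terminal; add {w} and stop.

{ p, w }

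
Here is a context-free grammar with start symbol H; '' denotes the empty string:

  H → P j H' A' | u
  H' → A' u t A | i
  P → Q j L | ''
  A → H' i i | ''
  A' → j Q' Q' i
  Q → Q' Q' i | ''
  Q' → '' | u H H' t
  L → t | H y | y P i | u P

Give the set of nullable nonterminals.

Directly nullable (have an ''-production): P, A, Q, Q'.
No other nonterminal has a production whose RHS symbols are all nullable.

{ A, P, Q, Q' }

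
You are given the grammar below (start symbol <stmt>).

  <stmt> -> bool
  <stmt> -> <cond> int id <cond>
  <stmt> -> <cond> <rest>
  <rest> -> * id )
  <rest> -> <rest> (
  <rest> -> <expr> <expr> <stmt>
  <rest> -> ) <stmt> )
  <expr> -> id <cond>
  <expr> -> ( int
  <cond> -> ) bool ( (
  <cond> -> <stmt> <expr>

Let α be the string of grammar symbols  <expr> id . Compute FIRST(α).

Add FIRST(<expr>) = { (, id }; <expr> is not nullable, stop.

{ (, id }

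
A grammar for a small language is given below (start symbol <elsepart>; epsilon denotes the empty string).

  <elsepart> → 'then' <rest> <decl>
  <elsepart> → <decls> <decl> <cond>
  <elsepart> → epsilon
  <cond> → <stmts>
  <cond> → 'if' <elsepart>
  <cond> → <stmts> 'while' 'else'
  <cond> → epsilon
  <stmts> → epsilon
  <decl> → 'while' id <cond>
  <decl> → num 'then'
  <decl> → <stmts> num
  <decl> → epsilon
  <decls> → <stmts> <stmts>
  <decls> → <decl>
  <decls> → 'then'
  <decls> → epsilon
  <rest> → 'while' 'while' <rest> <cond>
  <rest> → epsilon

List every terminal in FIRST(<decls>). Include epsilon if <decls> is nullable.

From <decls> → <stmts> <stmts>: <stmts>, <stmts> nullable, take FIRST(<stmts>) ∪ FIRST(<stmts>) = {  }; also epsilon since the whole RHS is nullable.
From <decls> → <decl>: add FIRST(<decl>) = { 'while', num, epsilon } (including epsilon since <decl> is nullable).
<decls> → 'then' contributes {'then'}.
<decls> → epsilon contributes epsilon.
Union: FIRST(<decls>) = { 'then', 'while', num, epsilon }.

{ 'then', 'while', num, epsilon }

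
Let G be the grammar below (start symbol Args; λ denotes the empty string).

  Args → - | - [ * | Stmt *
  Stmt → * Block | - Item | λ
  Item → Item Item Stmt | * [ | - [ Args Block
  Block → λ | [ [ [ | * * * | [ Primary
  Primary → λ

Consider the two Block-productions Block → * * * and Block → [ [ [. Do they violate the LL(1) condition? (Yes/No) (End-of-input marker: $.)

No

FIRST(* * *) = { * } and FIRST([ [ [) = { [ }.
The FIRST sets are disjoint and neither alternative is nullable — no conflict.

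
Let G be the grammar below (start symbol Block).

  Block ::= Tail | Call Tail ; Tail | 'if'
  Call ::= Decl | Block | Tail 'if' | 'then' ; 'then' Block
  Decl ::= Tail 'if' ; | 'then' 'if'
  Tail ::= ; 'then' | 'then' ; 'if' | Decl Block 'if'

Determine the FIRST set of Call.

From Call ::= Decl: add FIRST(Decl) = { 'then', ; }.
From Call ::= Block: add FIRST(Block) = { 'if', 'then', ; }.
From Call ::= Tail 'if': add FIRST(Tail) = { 'then', ; }.
Call ::= 'then' ; 'then' Block contributes {'then'}.
Union: FIRST(Call) = { 'if', 'then', ; }.

{ 'if', 'then', ; }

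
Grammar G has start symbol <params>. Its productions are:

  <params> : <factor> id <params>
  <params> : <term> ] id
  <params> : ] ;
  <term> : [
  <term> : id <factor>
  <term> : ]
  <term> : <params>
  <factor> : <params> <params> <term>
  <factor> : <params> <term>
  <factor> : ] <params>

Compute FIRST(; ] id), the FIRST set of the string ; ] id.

; is a terminal; add {;} and stop.

{ ; }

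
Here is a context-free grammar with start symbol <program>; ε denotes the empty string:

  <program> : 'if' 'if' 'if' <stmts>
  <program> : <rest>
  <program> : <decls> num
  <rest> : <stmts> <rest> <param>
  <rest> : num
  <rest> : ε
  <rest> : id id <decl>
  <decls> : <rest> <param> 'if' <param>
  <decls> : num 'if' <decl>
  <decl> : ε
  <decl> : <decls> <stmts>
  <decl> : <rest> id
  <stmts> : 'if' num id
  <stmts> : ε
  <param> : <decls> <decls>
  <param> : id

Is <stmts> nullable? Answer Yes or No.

Yes

<stmts> has an ε-production, so <stmts> ⇒ ε.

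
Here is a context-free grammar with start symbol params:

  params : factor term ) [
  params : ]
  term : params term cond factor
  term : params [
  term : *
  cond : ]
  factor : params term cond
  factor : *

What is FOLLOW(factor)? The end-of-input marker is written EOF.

{ ), *, ] }

In params : factor term ) [: add FIRST(term ) [) = { *, ] }.
In term : params term cond factor: factor is at the end, add FOLLOW(term) = { ), ] }.
Union: FOLLOW(factor) = { ), *, ] }.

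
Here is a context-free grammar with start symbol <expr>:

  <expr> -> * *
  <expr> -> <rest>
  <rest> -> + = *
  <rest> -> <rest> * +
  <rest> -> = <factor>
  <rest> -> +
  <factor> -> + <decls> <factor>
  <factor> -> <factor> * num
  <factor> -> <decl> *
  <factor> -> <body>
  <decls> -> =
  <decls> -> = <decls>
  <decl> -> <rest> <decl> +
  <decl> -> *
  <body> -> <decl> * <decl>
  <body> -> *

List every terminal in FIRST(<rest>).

<rest> -> + = * contributes {+}.
From <rest> -> <rest> * +: add FIRST(<rest>) = { +, = }.
<rest> -> = <factor> contributes {=}.
<rest> -> + contributes {+}.
Union: FIRST(<rest>) = { +, = }.

{ +, = }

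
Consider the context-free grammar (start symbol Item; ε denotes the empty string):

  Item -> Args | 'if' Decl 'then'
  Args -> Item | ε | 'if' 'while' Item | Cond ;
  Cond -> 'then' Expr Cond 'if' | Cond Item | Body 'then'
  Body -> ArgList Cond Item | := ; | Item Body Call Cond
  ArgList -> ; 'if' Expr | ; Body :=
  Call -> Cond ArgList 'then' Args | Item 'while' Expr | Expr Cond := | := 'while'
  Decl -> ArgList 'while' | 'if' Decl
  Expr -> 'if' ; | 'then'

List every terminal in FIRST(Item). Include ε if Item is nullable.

{ 'if', 'then', :=, ;, ε }

From Item -> Args: add FIRST(Args) = { 'if', 'then', :=, ;, ε } (including ε since Args is nullable).
Item -> 'if' Decl 'then' contributes {'if'}.
Union: FIRST(Item) = { 'if', 'then', :=, ;, ε }.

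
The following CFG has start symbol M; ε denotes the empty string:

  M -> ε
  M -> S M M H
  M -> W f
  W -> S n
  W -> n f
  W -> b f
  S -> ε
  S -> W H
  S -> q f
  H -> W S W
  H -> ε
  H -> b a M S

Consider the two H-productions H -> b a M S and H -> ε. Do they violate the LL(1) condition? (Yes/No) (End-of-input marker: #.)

Yes

FIRST(b a M S) = { b } and FIRST(ε) = { ε }.
The second alternative is nullable and FOLLOW(H) = { #, b, n, q } shares b with FIRST of the first — conflict.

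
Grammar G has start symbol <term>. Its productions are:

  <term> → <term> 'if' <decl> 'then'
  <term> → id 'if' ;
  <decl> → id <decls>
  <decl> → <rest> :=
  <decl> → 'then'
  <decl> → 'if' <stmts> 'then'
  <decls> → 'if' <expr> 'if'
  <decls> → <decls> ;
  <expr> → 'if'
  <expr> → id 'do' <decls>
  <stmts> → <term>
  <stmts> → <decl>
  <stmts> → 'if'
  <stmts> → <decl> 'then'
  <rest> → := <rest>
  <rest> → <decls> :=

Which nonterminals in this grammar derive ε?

No nonterminal has an empty production or an RHS whose symbols are all nullable.

{ } (none)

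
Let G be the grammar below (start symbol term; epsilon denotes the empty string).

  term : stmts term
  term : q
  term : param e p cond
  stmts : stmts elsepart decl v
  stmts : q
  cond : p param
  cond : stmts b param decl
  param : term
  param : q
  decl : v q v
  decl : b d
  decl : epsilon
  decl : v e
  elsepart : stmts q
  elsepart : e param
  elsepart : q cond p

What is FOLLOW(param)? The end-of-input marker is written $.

In term : param e p cond: add FIRST(e p cond) = { e }.
In cond : p param: param is at the end, add FOLLOW(cond) = { $, b, e, p, v }.
In cond : stmts b param decl: add FIRST(decl)\{epsilon} = { b, v }.
  Since decl is nullable, also add FOLLOW(cond) = { $, b, e, p, v }.
In elsepart : e param: param is at the end, add FOLLOW(elsepart) = { b, v }.
Union: FOLLOW(param) = { $, b, e, p, v }.

{ $, b, e, p, v }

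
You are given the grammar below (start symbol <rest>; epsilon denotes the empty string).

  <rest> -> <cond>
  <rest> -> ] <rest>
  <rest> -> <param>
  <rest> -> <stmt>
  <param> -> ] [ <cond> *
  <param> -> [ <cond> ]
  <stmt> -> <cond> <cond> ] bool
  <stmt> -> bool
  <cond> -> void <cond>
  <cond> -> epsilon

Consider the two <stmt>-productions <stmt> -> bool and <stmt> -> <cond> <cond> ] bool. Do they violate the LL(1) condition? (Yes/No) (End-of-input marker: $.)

No

FIRST(bool) = { bool } and FIRST(<cond> <cond> ] bool) = { ], void }.
The FIRST sets are disjoint and neither alternative is nullable — no conflict.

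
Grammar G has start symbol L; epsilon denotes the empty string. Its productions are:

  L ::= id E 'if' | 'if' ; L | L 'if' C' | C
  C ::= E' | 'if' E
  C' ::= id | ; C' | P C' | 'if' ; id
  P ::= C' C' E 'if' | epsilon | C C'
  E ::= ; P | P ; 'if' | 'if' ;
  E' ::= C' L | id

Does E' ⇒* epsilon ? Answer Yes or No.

No

Nullable nonterminals: P.
No production of E' has an RHS whose symbols are all nullable, so E' is not nullable.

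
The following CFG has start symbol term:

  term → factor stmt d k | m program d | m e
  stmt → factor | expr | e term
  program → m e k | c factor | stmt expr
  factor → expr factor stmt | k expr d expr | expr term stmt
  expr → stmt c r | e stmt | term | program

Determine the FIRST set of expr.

From expr → stmt c r: add FIRST(stmt) = { c, e, k, m }.
expr → e stmt contributes {e}.
From expr → term: add FIRST(term) = { c, e, k, m }.
From expr → program: add FIRST(program) = { c, e, k, m }.
Union: FIRST(expr) = { c, e, k, m }.

{ c, e, k, m }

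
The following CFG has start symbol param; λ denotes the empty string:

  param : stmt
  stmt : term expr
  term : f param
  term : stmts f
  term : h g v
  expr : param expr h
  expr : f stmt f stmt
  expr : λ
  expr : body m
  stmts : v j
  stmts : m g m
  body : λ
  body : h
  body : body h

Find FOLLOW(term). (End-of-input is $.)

{ $, f, h, m, v }

In stmt : term expr: add FIRST(expr)\{λ} = { f, h, m, v }.
  Since expr is nullable, also add FOLLOW(stmt) = { $, f, h, m, v }.
Union: FOLLOW(term) = { $, f, h, m, v }.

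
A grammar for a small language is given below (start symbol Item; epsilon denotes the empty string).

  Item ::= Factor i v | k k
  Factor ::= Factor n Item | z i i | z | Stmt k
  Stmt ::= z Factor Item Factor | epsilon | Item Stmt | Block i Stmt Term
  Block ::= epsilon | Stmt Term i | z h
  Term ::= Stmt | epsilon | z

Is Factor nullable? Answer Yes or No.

Nullable nonterminals: Block, Stmt, Term.
No production of Factor has an RHS whose symbols are all nullable, so Factor is not nullable.

No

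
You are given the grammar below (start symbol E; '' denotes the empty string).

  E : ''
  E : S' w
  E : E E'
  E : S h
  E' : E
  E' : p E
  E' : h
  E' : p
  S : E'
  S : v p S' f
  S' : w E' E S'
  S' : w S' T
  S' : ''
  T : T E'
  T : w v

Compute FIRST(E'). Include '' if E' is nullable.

From E' : E: add FIRST(E) = { h, p, v, w, '' } (including '' since E is nullable).
E' : p E contributes {p}.
E' : h contributes {h}.
E' : p contributes {p}.
Union: FIRST(E') = { h, p, v, w, '' }.

{ h, p, v, w, '' }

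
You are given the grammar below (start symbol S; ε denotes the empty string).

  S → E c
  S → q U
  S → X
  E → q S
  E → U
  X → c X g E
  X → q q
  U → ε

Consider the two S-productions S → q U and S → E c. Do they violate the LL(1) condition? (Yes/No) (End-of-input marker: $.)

FIRST(q U) = { q } and FIRST(E c) = { c, q }.
Both contain q, so the two alternatives are not disjoint — LL(1) conflict.

Yes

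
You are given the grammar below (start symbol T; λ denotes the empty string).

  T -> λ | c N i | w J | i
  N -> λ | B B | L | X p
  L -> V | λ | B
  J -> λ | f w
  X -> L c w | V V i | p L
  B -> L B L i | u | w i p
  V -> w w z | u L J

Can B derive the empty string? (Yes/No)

No

Nullable nonterminals: J, L, N, T.
No production of B has an RHS whose symbols are all nullable, so B is not nullable.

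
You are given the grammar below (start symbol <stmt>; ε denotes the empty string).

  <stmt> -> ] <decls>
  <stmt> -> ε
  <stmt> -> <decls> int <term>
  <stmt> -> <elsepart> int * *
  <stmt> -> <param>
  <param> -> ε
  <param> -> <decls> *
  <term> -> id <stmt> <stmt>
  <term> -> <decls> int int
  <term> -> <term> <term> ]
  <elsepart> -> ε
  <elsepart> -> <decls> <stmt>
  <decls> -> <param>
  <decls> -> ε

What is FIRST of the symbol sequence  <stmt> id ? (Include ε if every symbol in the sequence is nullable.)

{ *, ], id, int }

Add FIRST(<stmt>)\{ε} = { *, ], int }; <stmt> is nullable, continue.
id is a terminal; add {id} and stop.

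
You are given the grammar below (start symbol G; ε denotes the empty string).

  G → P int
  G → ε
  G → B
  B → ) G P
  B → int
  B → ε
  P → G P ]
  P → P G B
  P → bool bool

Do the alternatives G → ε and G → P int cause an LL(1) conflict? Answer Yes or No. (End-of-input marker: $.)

FIRST(ε) = { ε } and FIRST(P int) = { ), bool, int }.
The first alternative is nullable and FOLLOW(G) = { $, ), ], bool, int } shares ) with FIRST of the second — conflict.

Yes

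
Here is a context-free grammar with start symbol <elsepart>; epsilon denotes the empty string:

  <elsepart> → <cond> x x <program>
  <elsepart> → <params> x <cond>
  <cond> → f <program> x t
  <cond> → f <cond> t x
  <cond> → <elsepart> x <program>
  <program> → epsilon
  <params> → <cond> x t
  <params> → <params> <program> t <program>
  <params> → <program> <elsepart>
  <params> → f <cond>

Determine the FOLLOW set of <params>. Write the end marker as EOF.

{ t, x }

In <elsepart> → <params> x <cond>: add FIRST(x <cond>) = { x }.
In <params> → <params> <program> t <program>: add FIRST(<program> t <program>) = { t }.
Union: FOLLOW(<params>) = { t, x }.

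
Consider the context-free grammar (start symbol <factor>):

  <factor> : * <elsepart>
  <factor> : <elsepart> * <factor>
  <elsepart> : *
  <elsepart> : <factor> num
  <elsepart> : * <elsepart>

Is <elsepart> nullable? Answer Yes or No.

No

No nonterminal in this grammar is nullable.
No production of <elsepart> has an RHS whose symbols are all nullable, so <elsepart> is not nullable.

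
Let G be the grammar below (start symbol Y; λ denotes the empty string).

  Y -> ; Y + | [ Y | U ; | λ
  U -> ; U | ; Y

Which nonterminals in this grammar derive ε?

Directly nullable (have an λ-production): Y.
No other nonterminal has a production whose RHS symbols are all nullable.

{ Y }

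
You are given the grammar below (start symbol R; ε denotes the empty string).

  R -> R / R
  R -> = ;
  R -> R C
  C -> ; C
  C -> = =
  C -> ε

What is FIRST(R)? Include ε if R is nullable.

{ = }

From R -> R / R: add FIRST(R) = { = }.
R -> = ; contributes {=}.
From R -> R C: add FIRST(R) = { = }.
Union: FIRST(R) = { = }.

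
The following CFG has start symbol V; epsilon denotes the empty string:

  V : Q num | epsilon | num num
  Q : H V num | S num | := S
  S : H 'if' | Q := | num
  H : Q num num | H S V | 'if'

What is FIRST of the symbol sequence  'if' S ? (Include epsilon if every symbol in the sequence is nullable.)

{ 'if' }

'if' is a terminal; add {'if'} and stop.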